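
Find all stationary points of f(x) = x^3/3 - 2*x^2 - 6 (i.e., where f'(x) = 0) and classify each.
f'(x) = x*(x - 4)

Solve f'(x) = 0:
  Factor: x^2 - 4*x = x*(x - 4) = 0.
  ⇒ x = 0, 4

f''(x) = 2*x - 4
Second-derivative test at each critical point:
  f''(0) = -4 < 0 → local maximum
  f''(4) = 4 > 0 → local minimum

Critical points: x = 0 (local maximum); x = 4 (local minimum)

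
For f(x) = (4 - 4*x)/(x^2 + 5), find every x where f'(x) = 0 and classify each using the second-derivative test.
f'(x) = 4*(-x^2 + 2*x*(x - 1) - 5)/(x^2 + 5)^2

Solve f'(x) = 0:
  f'(x) = 4*(x^2 - 2*x - 5)/(x^2 + 5)^2; the denominator is positive wherever f is defined, so f'(x) = 0 ⇔ 4*x^2 - 8*x - 20 = 0.
  Factor: 4*x^2 - 8*x - 20 = 4*(x^2 - 2*x - 5); x^2 - 2*x - 5 = 0 has no rational roots; quadratic formula: x = (2 ± √24)/2.
  ⇒ x = 1 - sqrt(6) ≈ -1.4495, 1 + sqrt(6) ≈ 3.4495

f''(x) = 8*(4*x^2*(1 - x) + (3*x - 1)*(x^2 + 5))/(x^2 + 5)^3
Second-derivative test at each critical point:
  f''(-1.4495) = -0.3886 < 0 → local maximum
  f''(3.4495) = 0.0686 > 0 → local minimum

Critical points: x = 1 - sqrt(6) ≈ -1.4495 (local maximum); x = 1 + sqrt(6) ≈ 3.4495 (local minimum)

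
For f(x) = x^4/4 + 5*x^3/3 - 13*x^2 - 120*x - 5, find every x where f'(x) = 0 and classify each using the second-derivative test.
f'(x) = x^3 + 5*x^2 - 26*x - 120

Solve f'(x) = 0:
  Factor: x^3 + 5*x^2 - 26*x - 120 = (x - 5)*(x + 4)*(x + 6) = 0.
  ⇒ x = -6, -4, 5

f''(x) = 3*x^2 + 10*x - 26
Second-derivative test at each critical point:
  f''(-6) = 22 > 0 → local minimum
  f''(-4) = -18 < 0 → local maximum
  f''(5) = 99 > 0 → local minimum

Critical points: x = -6 (local minimum); x = -4 (local maximum); x = 5 (local minimum)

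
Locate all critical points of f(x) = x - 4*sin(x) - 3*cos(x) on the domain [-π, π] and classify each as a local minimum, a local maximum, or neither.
f'(x) = 3*sin(x) - 4*cos(x) + 1

Solve f'(x) = 0 on [-π, π]:
  f'(x) = 0 ⇔ 3*sin(x) - 4*cos(x) = -1. Write the left side as R·cos(x + φ) with R = √((-4)² + (-3)²) = 5, cos φ = -4/5, sin φ = -3/5; then cos(x + φ) = -1/5. Solve for x and keep the solutions lying in [-π, π].
  ⇒ x = -pi + atan((-8*sqrt(6) - 3)/(4 - 6*sqrt(6))) ≈ -2.0129, atan((-3 + 8*sqrt(6))/(4 + 6*sqrt(6))) ≈ 0.7259

f''(x) = 4*sin(x) + 3*cos(x)
Second-derivative test at each critical point:
  f''(-2.0129) = -4.8990 < 0 → local maximum
  f''(0.7259) = 4.8990 > 0 → local minimum

Critical points: x = -pi + atan((-8*sqrt(6) - 3)/(4 - 6*sqrt(6))) ≈ -2.0129 (local maximum); x = atan((-3 + 8*sqrt(6))/(4 + 6*sqrt(6))) ≈ 0.7259 (local minimum)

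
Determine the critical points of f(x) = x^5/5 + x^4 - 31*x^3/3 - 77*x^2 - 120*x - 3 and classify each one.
f'(x) = x^4 + 4*x^3 - 31*x^2 - 154*x - 120

Solve f'(x) = 0:
  Factor: x^4 + 4*x^3 - 31*x^2 - 154*x - 120 = (x - 6)*(x + 1)*(x + 4)*(x + 5) = 0.
  ⇒ x = -5, -4, -1, 6

f''(x) = 4*x^3 + 12*x^2 - 62*x - 154
Second-derivative test at each critical point:
  f''(-5) = -44 < 0 → local maximum
  f''(-4) = 30 > 0 → local minimum
  f''(-1) = -84 < 0 → local maximum
  f''(6) = 770 > 0 → local minimum

Critical points: x = -5 (local maximum); x = -4 (local minimum); x = -1 (local maximum); x = 6 (local minimum)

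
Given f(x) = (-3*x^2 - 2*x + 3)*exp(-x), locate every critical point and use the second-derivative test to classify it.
f'(x) = (3*x^2 - 4*x - 5)*exp(-x)

Solve f'(x) = 0:
  f'(x) = (3*x^2 - 4*x - 5)·exp(-x) and exp(-x) > 0 for every x, so f'(x) = 0 ⇔ 3*x^2 - 4*x - 5 = 0.
  3*x^2 - 4*x - 5 = 0 has no rational roots; quadratic formula: x = (4 ± √76)/6.
  ⇒ x = 2/3 - sqrt(19)/3 ≈ -0.7863, 2/3 + sqrt(19)/3 ≈ 2.1196

f''(x) = (-3*x^2 + 10*x + 1)*exp(-x)
Second-derivative test at each critical point:
  f''(-0.7863) = -19.1378 < 0 → local maximum
  f''(2.1196) = 1.0468 > 0 → local minimum

Critical points: x = 2/3 - sqrt(19)/3 ≈ -0.7863 (local maximum); x = 2/3 + sqrt(19)/3 ≈ 2.1196 (local minimum)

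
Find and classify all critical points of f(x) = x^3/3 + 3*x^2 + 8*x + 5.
f'(x) = x^2 + 6*x + 8

Solve f'(x) = 0:
  Factor: x^2 + 6*x + 8 = (x + 2)*(x + 4) = 0.
  ⇒ x = -4, -2

f''(x) = 2*x + 6
Second-derivative test at each critical point:
  f''(-4) = -2 < 0 → local maximum
  f''(-2) = 2 > 0 → local minimum

Critical points: x = -4 (local maximum); x = -2 (local minimum)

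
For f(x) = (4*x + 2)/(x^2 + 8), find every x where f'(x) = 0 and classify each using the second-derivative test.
f'(x) = 4*(-x^2 - x + 8)/(x^4 + 16*x^2 + 64)

Solve f'(x) = 0:
  f'(x) = -4*(x^2 + x - 8)/(x^2 + 8)^2; the denominator is positive wherever f is defined, so f'(x) = 0 ⇔ -4*x^2 - 4*x + 32 = 0.
  Factor: -4*x^2 - 4*x + 32 = -4*(x^2 + x - 8); x^2 + x - 8 = 0 has no rational roots; quadratic formula: x = (-1 ± √33)/2.
  ⇒ x = -sqrt(33)/2 - 1/2 ≈ -3.3723, -1/2 + sqrt(33)/2 ≈ 2.3723

f''(x) = 4*(4*x^2*(2*x + 1) - (6*x + 1)*(x^2 + 8))/(x^2 + 8)^3
Second-derivative test at each critical point:
  f''(-3.3723) = 0.0612 > 0 → local minimum
  f''(2.3723) = -0.1237 < 0 → local maximum

Critical points: x = -sqrt(33)/2 - 1/2 ≈ -3.3723 (local minimum); x = -1/2 + sqrt(33)/2 ≈ 2.3723 (local maximum)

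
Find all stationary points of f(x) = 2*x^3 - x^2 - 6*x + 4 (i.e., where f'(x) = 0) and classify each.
f'(x) = 6*x^2 - 2*x - 6

Solve f'(x) = 0:
  Factor: 6*x^2 - 2*x - 6 = 2*(3*x^2 - x - 3); 3*x^2 - x - 3 = 0 has no rational roots; quadratic formula: x = (1 ± √37)/6.
  ⇒ x = 1/6 - sqrt(37)/6 ≈ -0.8471, 1/6 + sqrt(37)/6 ≈ 1.1805

f''(x) = 12*x - 2
Second-derivative test at each critical point:
  f''(-0.8471) = -12.1655 < 0 → local maximum
  f''(1.1805) = 12.1655 > 0 → local minimum

Critical points: x = 1/6 - sqrt(37)/6 ≈ -0.8471 (local maximum); x = 1/6 + sqrt(37)/6 ≈ 1.1805 (local minimum)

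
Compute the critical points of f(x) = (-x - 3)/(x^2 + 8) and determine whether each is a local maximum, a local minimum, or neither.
f'(x) = (-x^2 + 2*x*(x + 3) - 8)/(x^2 + 8)^2

Solve f'(x) = 0:
  f'(x) = (x^2 + 6*x - 8)/(x^2 + 8)^2; the denominator is positive wherever f is defined, so f'(x) = 0 ⇔ x^2 + 6*x - 8 = 0.
  x^2 + 6*x - 8 = 0 has no rational roots; quadratic formula: x = (-6 ± √68)/2.
  ⇒ x = -sqrt(17) - 3 ≈ -7.1231, -3 + sqrt(17) ≈ 1.1231

f''(x) = 2*(-4*x^2*(x + 3) + 3*(x + 1)*(x^2 + 8))/(x^2 + 8)^3
Second-derivative test at each critical point:
  f''(-7.1231) = -0.0024 < 0 → local maximum
  f''(1.1231) = 0.0961 > 0 → local minimum

Critical points: x = -sqrt(17) - 3 ≈ -7.1231 (local maximum); x = -3 + sqrt(17) ≈ 1.1231 (local minimum)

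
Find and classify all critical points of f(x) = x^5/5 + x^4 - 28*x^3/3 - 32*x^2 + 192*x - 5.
f'(x) = x^4 + 4*x^3 - 28*x^2 - 64*x + 192

Solve f'(x) = 0:
  Factor: x^4 + 4*x^3 - 28*x^2 - 64*x + 192 = (x - 4)*(x - 2)*(x + 4)*(x + 6) = 0.
  ⇒ x = -6, -4, 2, 4

f''(x) = 4*x^3 + 12*x^2 - 56*x - 64
Second-derivative test at each critical point:
  f''(-6) = -160 < 0 → local maximum
  f''(-4) = 96 > 0 → local minimum
  f''(2) = -96 < 0 → local maximum
  f''(4) = 160 > 0 → local minimum

Critical points: x = -6 (local maximum); x = -4 (local minimum); x = 2 (local maximum); x = 4 (local minimum)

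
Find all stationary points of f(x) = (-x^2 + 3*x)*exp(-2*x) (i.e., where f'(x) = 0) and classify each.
f'(x) = (2*x^2 - 8*x + 3)*exp(-2*x)

Solve f'(x) = 0:
  f'(x) = (2*x^2 - 8*x + 3)·exp(-2*x) and exp(-2*x) > 0 for every x, so f'(x) = 0 ⇔ 2*x^2 - 8*x + 3 = 0.
  2*x^2 - 8*x + 3 = 0 has no rational roots; quadratic formula: x = (8 ± √40)/4.
  ⇒ x = 2 - sqrt(10)/2 ≈ 0.4189, sqrt(10)/2 + 2 ≈ 3.5811

f''(x) = 2*(-2*x^2 + 10*x - 7)*exp(-2*x)
Second-derivative test at each critical point:
  f''(0.4189) = -2.7366 < 0 → local maximum
  f''(3.5811) = 0.0049 > 0 → local minimum

Critical points: x = 2 - sqrt(10)/2 ≈ 0.4189 (local maximum); x = sqrt(10)/2 + 2 ≈ 3.5811 (local minimum)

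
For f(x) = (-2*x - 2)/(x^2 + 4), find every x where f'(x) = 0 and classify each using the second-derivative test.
f'(x) = 2*(-x^2 + 2*x*(x + 1) - 4)/(x^2 + 4)^2

Solve f'(x) = 0:
  f'(x) = 2*(x^2 + 2*x - 4)/(x^2 + 4)^2; the denominator is positive wherever f is defined, so f'(x) = 0 ⇔ 2*x^2 + 4*x - 8 = 0.
  Factor: 2*x^2 + 4*x - 8 = 2*(x^2 + 2*x - 4); x^2 + 2*x - 4 = 0 has no rational roots; quadratic formula: x = (-2 ± √20)/2.
  ⇒ x = -sqrt(5) - 1 ≈ -3.2361, -1 + sqrt(5) ≈ 1.2361

f''(x) = 4*(-4*x^2*(x + 1) + (3*x + 1)*(x^2 + 4))/(x^2 + 4)^3
Second-derivative test at each critical point:
  f''(-3.2361) = -0.0427 < 0 → local maximum
  f''(1.2361) = 0.2927 > 0 → local minimum

Critical points: x = -sqrt(5) - 1 ≈ -3.2361 (local maximum); x = -1 + sqrt(5) ≈ 1.2361 (local minimum)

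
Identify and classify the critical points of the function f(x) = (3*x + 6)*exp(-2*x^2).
f'(x) = 3*(-4*x*(x + 2) + 1)*exp(-2*x^2)

Solve f'(x) = 0:
  f'(x) = (-12*x^2 - 24*x + 3)·exp(-2*x^2) and exp(-2*x^2) > 0 for every x, so f'(x) = 0 ⇔ -12*x^2 - 24*x + 3 = 0.
  Factor: -12*x^2 - 24*x + 3 = -3*(4*x^2 + 8*x - 1); 4*x^2 + 8*x - 1 = 0 has no rational roots; quadratic formula: x = (-8 ± √80)/8.
  ⇒ x = -sqrt(5)/2 - 1 ≈ -2.1180, -1 + sqrt(5)/2 ≈ 0.1180

f''(x) = 12*(4*x^2*(x + 2) - 3*x - 2)*exp(-2*x^2)
Second-derivative test at each critical point:
  f''(-2.1180) = 0.0034 > 0 → local minimum
  f''(0.1180) = -26.0955 < 0 → local maximum

Critical points: x = -sqrt(5)/2 - 1 ≈ -2.1180 (local minimum); x = -1 + sqrt(5)/2 ≈ 0.1180 (local maximum)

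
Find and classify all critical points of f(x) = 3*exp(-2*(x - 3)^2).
f'(x) = 12*(3 - x)*exp(-2*(x - 3)^2)

Solve f'(x) = 0:
  f'(x) = (36 - 12*x)·exp(-2*(x - 3)^2) and exp(-2*(x - 3)^2) > 0 for every x, so f'(x) = 0 ⇔ 36 - 12*x = 0.
  Factor: 36 - 12*x = -12*(x - 3) = 0.
  ⇒ x = 3

f''(x) = 12*(4*(x - 3)^2 - 1)*exp(-2*(x - 3)^2)
Second-derivative test at each critical point:
  f''(3) = -12 < 0 → local maximum

Critical points: x = 3 (local maximum)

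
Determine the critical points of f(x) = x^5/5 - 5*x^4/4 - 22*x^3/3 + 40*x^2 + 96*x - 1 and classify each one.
f'(x) = x^4 - 5*x^3 - 22*x^2 + 80*x + 96

Solve f'(x) = 0:
  Factor: x^4 - 5*x^3 - 22*x^2 + 80*x + 96 = (x - 6)*(x - 4)*(x + 1)*(x + 4) = 0.
  ⇒ x = -4, -1, 4, 6

f''(x) = 4*x^3 - 15*x^2 - 44*x + 80
Second-derivative test at each critical point:
  f''(-4) = -240 < 0 → local maximum
  f''(-1) = 105 > 0 → local minimum
  f''(4) = -80 < 0 → local maximum
  f''(6) = 140 > 0 → local minimum

Critical points: x = -4 (local maximum); x = -1 (local minimum); x = 4 (local maximum); x = 6 (local minimum)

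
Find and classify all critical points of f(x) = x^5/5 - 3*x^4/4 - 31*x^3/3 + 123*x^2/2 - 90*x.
f'(x) = x^4 - 3*x^3 - 31*x^2 + 123*x - 90

Solve f'(x) = 0:
  Factor: x^4 - 3*x^3 - 31*x^2 + 123*x - 90 = (x - 5)*(x - 3)*(x - 1)*(x + 6) = 0.
  ⇒ x = -6, 1, 3, 5

f''(x) = 4*x^3 - 9*x^2 - 62*x + 123
Second-derivative test at each critical point:
  f''(-6) = -693 < 0 → local maximum
  f''(1) = 56 > 0 → local minimum
  f''(3) = -36 < 0 → local maximum
  f''(5) = 88 > 0 → local minimum

Critical points: x = -6 (local maximum); x = 1 (local minimum); x = 3 (local maximum); x = 5 (local minimum)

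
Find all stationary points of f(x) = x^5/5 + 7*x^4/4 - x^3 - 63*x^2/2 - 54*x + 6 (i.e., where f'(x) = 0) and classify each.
f'(x) = x^4 + 7*x^3 - 3*x^2 - 63*x - 54

Solve f'(x) = 0:
  Factor: x^4 + 7*x^3 - 3*x^2 - 63*x - 54 = (x - 3)*(x + 1)*(x + 3)*(x + 6) = 0.
  ⇒ x = -6, -3, -1, 3

f''(x) = 4*x^3 + 21*x^2 - 6*x - 63
Second-derivative test at each critical point:
  f''(-6) = -135 < 0 → local maximum
  f''(-3) = 36 > 0 → local minimum
  f''(-1) = -40 < 0 → local maximum
  f''(3) = 216 > 0 → local minimum

Critical points: x = -6 (local maximum); x = -3 (local minimum); x = -1 (local maximum); x = 3 (local minimum)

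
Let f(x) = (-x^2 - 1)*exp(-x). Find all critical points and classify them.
f'(x) = (x^2 - 2*x + 1)*exp(-x)

Solve f'(x) = 0:
  f'(x) = (x^2 - 2*x + 1)·exp(-x) and exp(-x) > 0 for every x, so f'(x) = 0 ⇔ x^2 - 2*x + 1 = 0.
  Factor: x^2 - 2*x + 1 = (x - 1)^2 = 0.
  ⇒ x = 1

f''(x) = (-x^2 + 4*x - 3)*exp(-x)
Second-derivative test at each critical point:
  f''(1) = 0, so the second-derivative test is inconclusive; use the first-derivative test: f'(3/4) = 0.0295, f'(5/4) = 0.0179 — f' is positive on both sides (no sign change) → neither a local maximum nor a local minimum

Critical points: x = 1 (neither)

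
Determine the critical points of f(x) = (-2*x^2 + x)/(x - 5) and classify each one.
f'(x) = (-2*x^2 + 20*x - 5)/(x^2 - 10*x + 25)

Solve f'(x) = 0:
  f'(x) = -(2*x^2 - 20*x + 5)/(x - 5)^2; the denominator is positive wherever f is defined, so f'(x) = 0 ⇔ -2*x^2 + 20*x - 5 = 0.
  2*x^2 - 20*x + 5 = 0 has no rational roots; quadratic formula: x = (20 ± √360)/4.
  ⇒ x = 5 - 3*sqrt(10)/2 ≈ 0.2566, 3*sqrt(10)/2 + 5 ≈ 9.7434

f''(x) = -90/(x^3 - 15*x^2 + 75*x - 125)
Second-derivative test at each critical point:
  f''(0.2566) = 0.8433 > 0 → local minimum
  f''(9.7434) = -0.8433 < 0 → local maximum

Critical points: x = 5 - 3*sqrt(10)/2 ≈ 0.2566 (local minimum); x = 3*sqrt(10)/2 + 5 ≈ 9.7434 (local maximum)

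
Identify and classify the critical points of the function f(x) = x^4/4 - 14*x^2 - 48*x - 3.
f'(x) = x^3 - 28*x - 48

Solve f'(x) = 0:
  Factor: x^3 - 28*x - 48 = (x - 6)*(x + 2)*(x + 4) = 0.
  ⇒ x = -4, -2, 6

f''(x) = 3*x^2 - 28
Second-derivative test at each critical point:
  f''(-4) = 20 > 0 → local minimum
  f''(-2) = -16 < 0 → local maximum
  f''(6) = 80 > 0 → local minimum

Critical points: x = -4 (local minimum); x = -2 (local maximum); x = 6 (local minimum)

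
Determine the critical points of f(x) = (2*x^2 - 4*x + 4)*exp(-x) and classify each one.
f'(x) = 2*(-x^2 + 4*x - 4)*exp(-x)

Solve f'(x) = 0:
  f'(x) = (-2*x^2 + 8*x - 8)·exp(-x) and exp(-x) > 0 for every x, so f'(x) = 0 ⇔ -2*x^2 + 8*x - 8 = 0.
  Factor: -2*x^2 + 8*x - 8 = -2*(x - 2)^2 = 0.
  ⇒ x = 2

f''(x) = 2*(x^2 - 6*x + 8)*exp(-x)
Second-derivative test at each critical point:
  f''(2) = 0, so the second-derivative test is inconclusive; use the first-derivative test: f'(7/4) = -0.0217, f'(9/4) = -0.0132 — f' is negative on both sides (no sign change) → neither a local maximum nor a local minimum

Critical points: x = 2 (neither)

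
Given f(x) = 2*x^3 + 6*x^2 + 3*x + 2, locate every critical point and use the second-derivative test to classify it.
f'(x) = 6*x^2 + 12*x + 3

Solve f'(x) = 0:
  Factor: 6*x^2 + 12*x + 3 = 3*(2*x^2 + 4*x + 1); 2*x^2 + 4*x + 1 = 0 has no rational roots; quadratic formula: x = (-4 ± √8)/4.
  ⇒ x = -1 - sqrt(2)/2 ≈ -1.7071, -1 + sqrt(2)/2 ≈ -0.2929

f''(x) = 12*x + 12
Second-derivative test at each critical point:
  f''(-1.7071) = -8.4853 < 0 → local maximum
  f''(-0.2929) = 8.4853 > 0 → local minimum

Critical points: x = -1 - sqrt(2)/2 ≈ -1.7071 (local maximum); x = -1 + sqrt(2)/2 ≈ -0.2929 (local minimum)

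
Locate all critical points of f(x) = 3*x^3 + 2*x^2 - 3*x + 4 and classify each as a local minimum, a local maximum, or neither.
f'(x) = 9*x^2 + 4*x - 3

Solve f'(x) = 0:
  9*x^2 + 4*x - 3 = 0 has no rational roots; quadratic formula: x = (-4 ± √124)/18.
  ⇒ x = -sqrt(31)/9 - 2/9 ≈ -0.8409, -2/9 + sqrt(31)/9 ≈ 0.3964

f''(x) = 18*x + 4
Second-derivative test at each critical point:
  f''(-0.8409) = -11.1355 < 0 → local maximum
  f''(0.3964) = 11.1355 > 0 → local minimum

Critical points: x = -sqrt(31)/9 - 2/9 ≈ -0.8409 (local maximum); x = -2/9 + sqrt(31)/9 ≈ 0.3964 (local minimum)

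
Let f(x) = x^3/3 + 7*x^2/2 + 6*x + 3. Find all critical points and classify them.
f'(x) = x^2 + 7*x + 6

Solve f'(x) = 0:
  Factor: x^2 + 7*x + 6 = (x + 1)*(x + 6) = 0.
  ⇒ x = -6, -1

f''(x) = 2*x + 7
Second-derivative test at each critical point:
  f''(-6) = -5 < 0 → local maximum
  f''(-1) = 5 > 0 → local minimum

Critical points: x = -6 (local maximum); x = -1 (local minimum)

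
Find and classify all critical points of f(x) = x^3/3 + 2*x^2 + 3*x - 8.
f'(x) = x^2 + 4*x + 3

Solve f'(x) = 0:
  Factor: x^2 + 4*x + 3 = (x + 1)*(x + 3) = 0.
  ⇒ x = -3, -1

f''(x) = 2*x + 4
Second-derivative test at each critical point:
  f''(-3) = -2 < 0 → local maximum
  f''(-1) = 2 > 0 → local minimum

Critical points: x = -3 (local maximum); x = -1 (local minimum)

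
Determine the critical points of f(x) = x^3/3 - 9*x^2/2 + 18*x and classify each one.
f'(x) = x^2 - 9*x + 18

Solve f'(x) = 0:
  Factor: x^2 - 9*x + 18 = (x - 6)*(x - 3) = 0.
  ⇒ x = 3, 6

f''(x) = 2*x - 9
Second-derivative test at each critical point:
  f''(3) = -3 < 0 → local maximum
  f''(6) = 3 > 0 → local minimum

Critical points: x = 3 (local maximum); x = 6 (local minimum)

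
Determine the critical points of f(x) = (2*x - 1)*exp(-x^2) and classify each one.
f'(x) = 2*(-x*(2*x - 1) + 1)*exp(-x^2)

Solve f'(x) = 0:
  f'(x) = (-4*x^2 + 2*x + 2)·exp(-x^2) and exp(-x^2) > 0 for every x, so f'(x) = 0 ⇔ -4*x^2 + 2*x + 2 = 0.
  Factor: -4*x^2 + 2*x + 2 = -2*(x - 1)*(2*x + 1) = 0.
  ⇒ x = -1/2, 1

f''(x) = 2*(2*x^2*(2*x - 1) - 6*x + 1)*exp(-x^2)
Second-derivative test at each critical point:
  f''(-1/2) = 4.6728 > 0 → local minimum
  f''(1) = -2.2073 < 0 → local maximum

Critical points: x = -1/2 (local minimum); x = 1 (local maximum)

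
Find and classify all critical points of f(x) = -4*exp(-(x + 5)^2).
f'(x) = 8*(x + 5)*exp(-(x + 5)^2)

Solve f'(x) = 0:
  f'(x) = (8*x + 40)·exp(-(x + 5)^2) and exp(-(x + 5)^2) > 0 for every x, so f'(x) = 0 ⇔ 8*x + 40 = 0.
  Factor: 8*x + 40 = 8*(x + 5) = 0.
  ⇒ x = -5

f''(x) = 8*(1 - 2*(x + 5)^2)*exp(-(x + 5)^2)
Second-derivative test at each critical point:
  f''(-5) = 8 > 0 → local minimum

Critical points: x = -5 (local minimum)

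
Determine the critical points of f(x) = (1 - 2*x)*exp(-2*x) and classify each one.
f'(x) = 4*(x - 1)*exp(-2*x)

Solve f'(x) = 0:
  f'(x) = (4*x - 4)·exp(-2*x) and exp(-2*x) > 0 for every x, so f'(x) = 0 ⇔ 4*x - 4 = 0.
  Factor: 4*x - 4 = 4*(x - 1) = 0.
  ⇒ x = 1

f''(x) = 4*(3 - 2*x)*exp(-2*x)
Second-derivative test at each critical point:
  f''(1) = 0.5413 > 0 → local minimum

Critical points: x = 1 (local minimum)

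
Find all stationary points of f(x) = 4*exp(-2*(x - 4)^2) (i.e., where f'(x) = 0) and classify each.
f'(x) = 16*(4 - x)*exp(-2*(x - 4)^2)

Solve f'(x) = 0:
  f'(x) = (64 - 16*x)·exp(-2*(x - 4)^2) and exp(-2*(x - 4)^2) > 0 for every x, so f'(x) = 0 ⇔ 64 - 16*x = 0.
  Factor: 64 - 16*x = -16*(x - 4) = 0.
  ⇒ x = 4

f''(x) = 16*(4*(x - 4)^2 - 1)*exp(-2*(x - 4)^2)
Second-derivative test at each critical point:
  f''(4) = -16 < 0 → local maximum

Critical points: x = 4 (local maximum)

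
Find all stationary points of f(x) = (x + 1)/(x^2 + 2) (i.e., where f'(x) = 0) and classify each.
f'(x) = (x^2 - 2*x*(x + 1) + 2)/(x^2 + 2)^2

Solve f'(x) = 0:
  f'(x) = -(x^2 + 2*x - 2)/(x^2 + 2)^2; the denominator is positive wherever f is defined, so f'(x) = 0 ⇔ -x^2 - 2*x + 2 = 0.
  x^2 + 2*x - 2 = 0 has no rational roots; quadratic formula: x = (-2 ± √12)/2.
  ⇒ x = -sqrt(3) - 1 ≈ -2.7321, -1 + sqrt(3) ≈ 0.7321

f''(x) = 2*(4*x^2*(x + 1) - (3*x + 1)*(x^2 + 2))/(x^2 + 2)^3
Second-derivative test at each critical point:
  f''(-2.7321) = 0.0387 > 0 → local minimum
  f''(0.7321) = -0.5387 < 0 → local maximum

Critical points: x = -sqrt(3) - 1 ≈ -2.7321 (local minimum); x = -1 + sqrt(3) ≈ 0.7321 (local maximum)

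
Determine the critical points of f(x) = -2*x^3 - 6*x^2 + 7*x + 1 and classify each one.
f'(x) = -6*x^2 - 12*x + 7

Solve f'(x) = 0:
  6*x^2 + 12*x - 7 = 0 has no rational roots; quadratic formula: x = (-12 ± √312)/12.
  ⇒ x = -sqrt(78)/6 - 1 ≈ -2.4720, -1 + sqrt(78)/6 ≈ 0.4720

f''(x) = -12*x - 12
Second-derivative test at each critical point:
  f''(-2.4720) = 17.6635 > 0 → local minimum
  f''(0.4720) = -17.6635 < 0 → local maximum

Critical points: x = -sqrt(78)/6 - 1 ≈ -2.4720 (local minimum); x = -1 + sqrt(78)/6 ≈ 0.4720 (local maximum)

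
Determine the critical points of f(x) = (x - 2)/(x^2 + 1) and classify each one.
f'(x) = (x^2 - 2*x*(x - 2) + 1)/(x^2 + 1)^2

Solve f'(x) = 0:
  f'(x) = -(x^2 - 4*x - 1)/(x^2 + 1)^2; the denominator is positive wherever f is defined, so f'(x) = 0 ⇔ -x^2 + 4*x + 1 = 0.
  x^2 - 4*x - 1 = 0 has no rational roots; quadratic formula: x = (4 ± √20)/2.
  ⇒ x = 2 - sqrt(5) ≈ -0.2361, 2 + sqrt(5) ≈ 4.2361

f''(x) = 2*(4*x^2*(x - 2) + (2 - 3*x)*(x^2 + 1))/(x^2 + 1)^3
Second-derivative test at each critical point:
  f''(-0.2361) = 4.0125 > 0 → local minimum
  f''(4.2361) = -0.0125 < 0 → local maximum

Critical points: x = 2 - sqrt(5) ≈ -0.2361 (local minimum); x = 2 + sqrt(5) ≈ 4.2361 (local maximum)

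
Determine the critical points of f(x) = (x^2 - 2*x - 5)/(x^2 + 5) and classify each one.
f'(x) = 2*(x^2 + 10*x - 5)/(x^4 + 10*x^2 + 25)

Solve f'(x) = 0:
  f'(x) = 2*(x^2 + 10*x - 5)/(x^2 + 5)^2; the denominator is positive wherever f is defined, so f'(x) = 0 ⇔ 2*x^2 + 20*x - 10 = 0.
  Factor: 2*x^2 + 20*x - 10 = 2*(x^2 + 10*x - 5); x^2 + 10*x - 5 = 0 has no rational roots; quadratic formula: x = (-10 ± √120)/2.
  ⇒ x = -sqrt(30) - 5 ≈ -10.4772, -5 + sqrt(30) ≈ 0.4772

f''(x) = 4*(-x^3 - 15*x^2 + 15*x + 25)/(x^6 + 15*x^4 + 75*x^2 + 125)
Second-derivative test at each critical point:
  f''(-10.4772) = -0.0017 < 0 → local maximum
  f''(0.4772) = 0.8017 > 0 → local minimum

Critical points: x = -sqrt(30) - 5 ≈ -10.4772 (local maximum); x = -5 + sqrt(30) ≈ 0.4772 (local minimum)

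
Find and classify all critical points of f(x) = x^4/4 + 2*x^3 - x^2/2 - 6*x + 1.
f'(x) = x^3 + 6*x^2 - x - 6

Solve f'(x) = 0:
  Factor: x^3 + 6*x^2 - x - 6 = (x - 1)*(x + 1)*(x + 6) = 0.
  ⇒ x = -6, -1, 1

f''(x) = 3*x^2 + 12*x - 1
Second-derivative test at each critical point:
  f''(-6) = 35 > 0 → local minimum
  f''(-1) = -10 < 0 → local maximum
  f''(1) = 14 > 0 → local minimum

Critical points: x = -6 (local minimum); x = -1 (local maximum); x = 1 (local minimum)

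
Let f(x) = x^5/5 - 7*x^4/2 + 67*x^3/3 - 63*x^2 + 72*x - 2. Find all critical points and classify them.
f'(x) = x^4 - 14*x^3 + 67*x^2 - 126*x + 72

Solve f'(x) = 0:
  Factor: x^4 - 14*x^3 + 67*x^2 - 126*x + 72 = (x - 6)*(x - 4)*(x - 3)*(x - 1) = 0.
  ⇒ x = 1, 3, 4, 6

f''(x) = 4*x^3 - 42*x^2 + 134*x - 126
Second-derivative test at each critical point:
  f''(1) = -30 < 0 → local maximum
  f''(3) = 6 > 0 → local minimum
  f''(4) = -6 < 0 → local maximum
  f''(6) = 30 > 0 → local minimum

Critical points: x = 1 (local maximum); x = 3 (local minimum); x = 4 (local maximum); x = 6 (local minimum)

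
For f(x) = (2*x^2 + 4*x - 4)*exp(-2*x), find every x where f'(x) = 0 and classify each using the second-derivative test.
f'(x) = 4*(-x^2 - x + 3)*exp(-2*x)

Solve f'(x) = 0:
  f'(x) = (-4*x^2 - 4*x + 12)·exp(-2*x) and exp(-2*x) > 0 for every x, so f'(x) = 0 ⇔ -4*x^2 - 4*x + 12 = 0.
  Factor: -4*x^2 - 4*x + 12 = -4*(x^2 + x - 3); x^2 + x - 3 = 0 has no rational roots; quadratic formula: x = (-1 ± √13)/2.
  ⇒ x = -sqrt(13)/2 - 1/2 ≈ -2.3028, -1/2 + sqrt(13)/2 ≈ 1.3028

f''(x) = 4*(2*x^2 - 7)*exp(-2*x)
Second-derivative test at each critical point:
  f''(-2.3028) = 1442.7702 > 0 → local minimum
  f''(1.3028) = -1.0653 < 0 → local maximum

Critical points: x = -sqrt(13)/2 - 1/2 ≈ -2.3028 (local minimum); x = -1/2 + sqrt(13)/2 ≈ 1.3028 (local maximum)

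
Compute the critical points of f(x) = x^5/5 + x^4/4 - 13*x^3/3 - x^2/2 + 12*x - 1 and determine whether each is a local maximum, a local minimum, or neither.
f'(x) = x^4 + x^3 - 13*x^2 - x + 12

Solve f'(x) = 0:
  Factor: x^4 + x^3 - 13*x^2 - x + 12 = (x - 3)*(x - 1)*(x + 1)*(x + 4) = 0.
  ⇒ x = -4, -1, 1, 3

f''(x) = 4*x^3 + 3*x^2 - 26*x - 1
Second-derivative test at each critical point:
  f''(-4) = -105 < 0 → local maximum
  f''(-1) = 24 > 0 → local minimum
  f''(1) = -20 < 0 → local maximum
  f''(3) = 56 > 0 → local minimum

Critical points: x = -4 (local maximum); x = -1 (local minimum); x = 1 (local maximum); x = 3 (local minimum)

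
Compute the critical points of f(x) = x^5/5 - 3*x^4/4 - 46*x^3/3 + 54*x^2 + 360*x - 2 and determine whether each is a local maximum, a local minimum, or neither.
f'(x) = x^4 - 3*x^3 - 46*x^2 + 108*x + 360

Solve f'(x) = 0:
  Factor: x^4 - 3*x^3 - 46*x^2 + 108*x + 360 = (x - 6)*(x - 5)*(x + 2)*(x + 6) = 0.
  ⇒ x = -6, -2, 5, 6

f''(x) = 4*x^3 - 9*x^2 - 92*x + 108
Second-derivative test at each critical point:
  f''(-6) = -528 < 0 → local maximum
  f''(-2) = 224 > 0 → local minimum
  f''(5) = -77 < 0 → local maximum
  f''(6) = 96 > 0 → local minimum

Critical points: x = -6 (local maximum); x = -2 (local minimum); x = 5 (local maximum); x = 6 (local minimum)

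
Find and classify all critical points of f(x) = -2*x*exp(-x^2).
f'(x) = 2*(2*x^2 - 1)*exp(-x^2)

Solve f'(x) = 0:
  f'(x) = (4*x^2 - 2)·exp(-x^2) and exp(-x^2) > 0 for every x, so f'(x) = 0 ⇔ 4*x^2 - 2 = 0.
  Factor: 4*x^2 - 2 = 2*(2*x^2 - 1); 2*x^2 - 1 = 0 has no rational roots; quadratic formula: x = (0 ± √8)/4.
  ⇒ x = -sqrt(2)/2 ≈ -0.7071, sqrt(2)/2 ≈ 0.7071

f''(x) = (-8*x^3 + 12*x)*exp(-x^2)
Second-derivative test at each critical point:
  f''(-0.7071) = -3.4311 < 0 → local maximum
  f''(0.7071) = 3.4311 > 0 → local minimum

Critical points: x = -sqrt(2)/2 ≈ -0.7071 (local maximum); x = sqrt(2)/2 ≈ 0.7071 (local minimum)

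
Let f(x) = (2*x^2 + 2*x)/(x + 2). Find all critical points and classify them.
f'(x) = 2*(x^2 + 4*x + 2)/(x^2 + 4*x + 4)

Solve f'(x) = 0:
  f'(x) = 2*(x^2 + 4*x + 2)/(x + 2)^2; the denominator is positive wherever f is defined, so f'(x) = 0 ⇔ 2*x^2 + 8*x + 4 = 0.
  Factor: 2*x^2 + 8*x + 4 = 2*(x^2 + 4*x + 2); x^2 + 4*x + 2 = 0 has no rational roots; quadratic formula: x = (-4 ± √8)/2.
  ⇒ x = -2 - sqrt(2) ≈ -3.4142, -2 + sqrt(2) ≈ -0.5858

f''(x) = 8/(x^3 + 6*x^2 + 12*x + 8)
Second-derivative test at each critical point:
  f''(-3.4142) = -2.8284 < 0 → local maximum
  f''(-0.5858) = 2.8284 > 0 → local minimum

Critical points: x = -2 - sqrt(2) ≈ -3.4142 (local maximum); x = -2 + sqrt(2) ≈ -0.5858 (local minimum)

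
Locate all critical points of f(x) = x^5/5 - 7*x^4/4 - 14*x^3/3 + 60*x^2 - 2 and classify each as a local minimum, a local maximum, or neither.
f'(x) = x*(x^3 - 7*x^2 - 14*x + 120)

Solve f'(x) = 0:
  Factor: x^4 - 7*x^3 - 14*x^2 + 120*x = x*(x - 6)*(x - 5)*(x + 4) = 0.
  ⇒ x = -4, 0, 5, 6

f''(x) = 4*x^3 - 21*x^2 - 28*x + 120
Second-derivative test at each critical point:
  f''(-4) = -360 < 0 → local maximum
  f''(0) = 120 > 0 → local minimum
  f''(5) = -45 < 0 → local maximum
  f''(6) = 60 > 0 → local minimum

Critical points: x = -4 (local maximum); x = 0 (local minimum); x = 5 (local maximum); x = 6 (local minimum)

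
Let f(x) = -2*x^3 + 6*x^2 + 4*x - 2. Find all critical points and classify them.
f'(x) = -6*x^2 + 12*x + 4

Solve f'(x) = 0:
  Factor: -6*x^2 + 12*x + 4 = -2*(3*x^2 - 6*x - 2); 3*x^2 - 6*x - 2 = 0 has no rational roots; quadratic formula: x = (6 ± √60)/6.
  ⇒ x = 1 - sqrt(15)/3 ≈ -0.2910, 1 + sqrt(15)/3 ≈ 2.2910

f''(x) = 12 - 12*x
Second-derivative test at each critical point:
  f''(-0.2910) = 15.4919 > 0 → local minimum
  f''(2.2910) = -15.4919 < 0 → local maximum

Critical points: x = 1 - sqrt(15)/3 ≈ -0.2910 (local minimum); x = 1 + sqrt(15)/3 ≈ 2.2910 (local maximum)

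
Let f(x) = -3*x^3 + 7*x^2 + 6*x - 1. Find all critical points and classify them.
f'(x) = -9*x^2 + 14*x + 6

Solve f'(x) = 0:
  9*x^2 - 14*x - 6 = 0 has no rational roots; quadratic formula: x = (14 ± √412)/18.
  ⇒ x = 7/9 - sqrt(103)/9 ≈ -0.3499, 7/9 + sqrt(103)/9 ≈ 1.9054

f''(x) = 14 - 18*x
Second-derivative test at each critical point:
  f''(-0.3499) = 20.2978 > 0 → local minimum
  f''(1.9054) = -20.2978 < 0 → local maximum

Critical points: x = 7/9 - sqrt(103)/9 ≈ -0.3499 (local minimum); x = 7/9 + sqrt(103)/9 ≈ 1.9054 (local maximum)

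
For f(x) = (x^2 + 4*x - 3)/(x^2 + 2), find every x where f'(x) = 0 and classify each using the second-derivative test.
f'(x) = 2*(-2*x^2 + 5*x + 4)/(x^4 + 4*x^2 + 4)

Solve f'(x) = 0:
  f'(x) = -2*(2*x^2 - 5*x - 4)/(x^2 + 2)^2; the denominator is positive wherever f is defined, so f'(x) = 0 ⇔ -4*x^2 + 10*x + 8 = 0.
  Factor: -4*x^2 + 10*x + 8 = -2*(2*x^2 - 5*x - 4); 2*x^2 - 5*x - 4 = 0 has no rational roots; quadratic formula: x = (5 ± √57)/4.
  ⇒ x = 5/4 - sqrt(57)/4 ≈ -0.6375, 5/4 + sqrt(57)/4 ≈ 3.1375

f''(x) = 2*(4*x^3 - 15*x^2 - 24*x + 10)/(x^6 + 6*x^4 + 12*x^2 + 8)
Second-derivative test at each critical point:
  f''(-0.6375) = 2.6076 > 0 → local minimum
  f''(3.1375) = -0.1076 < 0 → local maximum

Critical points: x = 5/4 - sqrt(57)/4 ≈ -0.6375 (local minimum); x = 5/4 + sqrt(57)/4 ≈ 3.1375 (local maximum)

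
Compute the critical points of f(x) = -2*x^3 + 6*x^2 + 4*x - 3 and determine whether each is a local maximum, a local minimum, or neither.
f'(x) = -6*x^2 + 12*x + 4

Solve f'(x) = 0:
  Factor: -6*x^2 + 12*x + 4 = -2*(3*x^2 - 6*x - 2); 3*x^2 - 6*x - 2 = 0 has no rational roots; quadratic formula: x = (6 ± √60)/6.
  ⇒ x = 1 - sqrt(15)/3 ≈ -0.2910, 1 + sqrt(15)/3 ≈ 2.2910

f''(x) = 12 - 12*x
Second-derivative test at each critical point:
  f''(-0.2910) = 15.4919 > 0 → local minimum
  f''(2.2910) = -15.4919 < 0 → local maximum

Critical points: x = 1 - sqrt(15)/3 ≈ -0.2910 (local minimum); x = 1 + sqrt(15)/3 ≈ 2.2910 (local maximum)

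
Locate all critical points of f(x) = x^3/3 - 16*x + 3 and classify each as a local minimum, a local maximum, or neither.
f'(x) = x^2 - 16

Solve f'(x) = 0:
  Factor: x^2 - 16 = (x - 4)*(x + 4) = 0.
  ⇒ x = -4, 4

f''(x) = 2*x
Second-derivative test at each critical point:
  f''(-4) = -8 < 0 → local maximum
  f''(4) = 8 > 0 → local minimum

Critical points: x = -4 (local maximum); x = 4 (local minimum)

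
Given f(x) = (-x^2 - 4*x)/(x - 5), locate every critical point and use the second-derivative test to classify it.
f'(x) = (-x^2 + 10*x + 20)/(x^2 - 10*x + 25)

Solve f'(x) = 0:
  f'(x) = -(x^2 - 10*x - 20)/(x - 5)^2; the denominator is positive wherever f is defined, so f'(x) = 0 ⇔ -x^2 + 10*x + 20 = 0.
  x^2 - 10*x - 20 = 0 has no rational roots; quadratic formula: x = (10 ± √180)/2.
  ⇒ x = 5 - 3*sqrt(5) ≈ -1.7082, 5 + 3*sqrt(5) ≈ 11.7082

f''(x) = -90/(x^3 - 15*x^2 + 75*x - 125)
Second-derivative test at each critical point:
  f''(-1.7082) = 0.2981 > 0 → local minimum
  f''(11.7082) = -0.2981 < 0 → local maximum

Critical points: x = 5 - 3*sqrt(5) ≈ -1.7082 (local minimum); x = 5 + 3*sqrt(5) ≈ 11.7082 (local maximum)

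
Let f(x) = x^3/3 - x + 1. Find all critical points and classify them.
f'(x) = x^2 - 1

Solve f'(x) = 0:
  Factor: x^2 - 1 = (x - 1)*(x + 1) = 0.
  ⇒ x = -1, 1

f''(x) = 2*x
Second-derivative test at each critical point:
  f''(-1) = -2 < 0 → local maximum
  f''(1) = 2 > 0 → local minimum

Critical points: x = -1 (local maximum); x = 1 (local minimum)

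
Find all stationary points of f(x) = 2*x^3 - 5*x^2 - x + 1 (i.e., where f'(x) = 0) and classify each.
f'(x) = 6*x^2 - 10*x - 1

Solve f'(x) = 0:
  6*x^2 - 10*x - 1 = 0 has no rational roots; quadratic formula: x = (10 ± √124)/12.
  ⇒ x = 5/6 - sqrt(31)/6 ≈ -0.0946, 5/6 + sqrt(31)/6 ≈ 1.7613

f''(x) = 12*x - 10
Second-derivative test at each critical point:
  f''(-0.0946) = -11.1355 < 0 → local maximum
  f''(1.7613) = 11.1355 > 0 → local minimum

Critical points: x = 5/6 - sqrt(31)/6 ≈ -0.0946 (local maximum); x = 5/6 + sqrt(31)/6 ≈ 1.7613 (local minimum)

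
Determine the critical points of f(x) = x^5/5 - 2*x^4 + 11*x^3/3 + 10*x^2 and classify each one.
f'(x) = x*(x^3 - 8*x^2 + 11*x + 20)

Solve f'(x) = 0:
  Factor: x^4 - 8*x^3 + 11*x^2 + 20*x = x*(x - 5)*(x - 4)*(x + 1) = 0.
  ⇒ x = -1, 0, 4, 5

f''(x) = 4*x^3 - 24*x^2 + 22*x + 20
Second-derivative test at each critical point:
  f''(-1) = -30 < 0 → local maximum
  f''(0) = 20 > 0 → local minimum
  f''(4) = -20 < 0 → local maximum
  f''(5) = 30 > 0 → local minimum

Critical points: x = -1 (local maximum); x = 0 (local minimum); x = 4 (local maximum); x = 5 (local minimum)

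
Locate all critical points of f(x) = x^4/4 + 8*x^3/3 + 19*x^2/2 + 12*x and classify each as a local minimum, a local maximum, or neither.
f'(x) = x^3 + 8*x^2 + 19*x + 12

Solve f'(x) = 0:
  Factor: x^3 + 8*x^2 + 19*x + 12 = (x + 1)*(x + 3)*(x + 4) = 0.
  ⇒ x = -4, -3, -1

f''(x) = 3*x^2 + 16*x + 19
Second-derivative test at each critical point:
  f''(-4) = 3 > 0 → local minimum
  f''(-3) = -2 < 0 → local maximum
  f''(-1) = 6 > 0 → local minimum

Critical points: x = -4 (local minimum); x = -3 (local maximum); x = -1 (local minimum)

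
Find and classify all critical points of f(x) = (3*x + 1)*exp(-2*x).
f'(x) = (1 - 6*x)*exp(-2*x)

Solve f'(x) = 0:
  f'(x) = (1 - 6*x)·exp(-2*x) and exp(-2*x) > 0 for every x, so f'(x) = 0 ⇔ 1 - 6*x = 0.
  1 - 6*x = 0.
  ⇒ x = 1/6

f''(x) = 4*(3*x - 2)*exp(-2*x)
Second-derivative test at each critical point:
  f''(1/6) = -4.2992 < 0 → local maximum

Critical points: x = 1/6 (local maximum)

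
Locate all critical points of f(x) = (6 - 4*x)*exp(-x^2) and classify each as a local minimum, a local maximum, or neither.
f'(x) = 4*(x*(2*x - 3) - 1)*exp(-x^2)

Solve f'(x) = 0:
  f'(x) = (8*x^2 - 12*x - 4)·exp(-x^2) and exp(-x^2) > 0 for every x, so f'(x) = 0 ⇔ 8*x^2 - 12*x - 4 = 0.
  Factor: 8*x^2 - 12*x - 4 = 4*(2*x^2 - 3*x - 1); 2*x^2 - 3*x - 1 = 0 has no rational roots; quadratic formula: x = (3 ± √17)/4.
  ⇒ x = 3/4 - sqrt(17)/4 ≈ -0.2808, 3/4 + sqrt(17)/4 ≈ 1.7808

f''(x) = 4*(2*x^2*(3 - 2*x) + 6*x - 3)*exp(-x^2)
Second-derivative test at each critical point:
  f''(-0.2808) = -15.2422 < 0 → local maximum
  f''(1.7808) = 0.6919 > 0 → local minimum

Critical points: x = 3/4 - sqrt(17)/4 ≈ -0.2808 (local maximum); x = 3/4 + sqrt(17)/4 ≈ 1.7808 (local minimum)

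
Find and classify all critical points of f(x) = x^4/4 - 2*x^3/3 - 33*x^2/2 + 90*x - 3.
f'(x) = x^3 - 2*x^2 - 33*x + 90

Solve f'(x) = 0:
  Factor: x^3 - 2*x^2 - 33*x + 90 = (x - 5)*(x - 3)*(x + 6) = 0.
  ⇒ x = -6, 3, 5

f''(x) = 3*x^2 - 4*x - 33
Second-derivative test at each critical point:
  f''(-6) = 99 > 0 → local minimum
  f''(3) = -18 < 0 → local maximum
  f''(5) = 22 > 0 → local minimum

Critical points: x = -6 (local minimum); x = 3 (local maximum); x = 5 (local minimum)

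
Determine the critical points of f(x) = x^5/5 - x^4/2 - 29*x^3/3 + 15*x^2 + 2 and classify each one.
f'(x) = x*(x^3 - 2*x^2 - 29*x + 30)

Solve f'(x) = 0:
  Factor: x^4 - 2*x^3 - 29*x^2 + 30*x = x*(x - 6)*(x - 1)*(x + 5) = 0.
  ⇒ x = -5, 0, 1, 6

f''(x) = 4*x^3 - 6*x^2 - 58*x + 30
Second-derivative test at each critical point:
  f''(-5) = -330 < 0 → local maximum
  f''(0) = 30 > 0 → local minimum
  f''(1) = -30 < 0 → local maximum
  f''(6) = 330 > 0 → local minimum

Critical points: x = -5 (local maximum); x = 0 (local minimum); x = 1 (local maximum); x = 6 (local minimum)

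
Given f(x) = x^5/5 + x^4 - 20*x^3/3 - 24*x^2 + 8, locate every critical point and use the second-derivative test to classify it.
f'(x) = x*(x^3 + 4*x^2 - 20*x - 48)

Solve f'(x) = 0:
  Factor: x^4 + 4*x^3 - 20*x^2 - 48*x = x*(x - 4)*(x + 2)*(x + 6) = 0.
  ⇒ x = -6, -2, 0, 4

f''(x) = 4*x^3 + 12*x^2 - 40*x - 48
Second-derivative test at each critical point:
  f''(-6) = -240 < 0 → local maximum
  f''(-2) = 48 > 0 → local minimum
  f''(0) = -48 < 0 → local maximum
  f''(4) = 240 > 0 → local minimum

Critical points: x = -6 (local maximum); x = -2 (local minimum); x = 0 (local maximum); x = 4 (local minimum)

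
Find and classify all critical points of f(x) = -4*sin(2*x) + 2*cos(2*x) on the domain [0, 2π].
f'(x) = -4*sin(2*x) - 8*cos(2*x)

Solve f'(x) = 0 on [0, 2π]:
  f'(x) = 0 ⇔ -4*cos(2*x) = 2*sin(2*x) ⇔ tan(2*x) = -2, i.e. 2*x = arctan(-2) + nπ; keep the solutions lying in [0, 2π].
  ⇒ x = -atan(2)/2 + pi/2 ≈ 1.0172, pi - atan(2)/2 ≈ 2.5880, -atan(2)/2 + 3*pi/2 ≈ 4.1588, -atan(2)/2 + 2*pi ≈ 5.7296

f''(x) = 16*sin(2*x) - 8*cos(2*x)
Second-derivative test at each critical point:
  f''(1.0172) = 17.8885 > 0 → local minimum
  f''(2.5880) = -17.8885 < 0 → local maximum
  f''(4.1588) = 17.8885 > 0 → local minimum
  f''(5.7296) = -17.8885 < 0 → local maximum

Critical points: x = -atan(2)/2 + pi/2 ≈ 1.0172 (local minimum); x = pi - atan(2)/2 ≈ 2.5880 (local maximum); x = -atan(2)/2 + 3*pi/2 ≈ 4.1588 (local minimum); x = -atan(2)/2 + 2*pi ≈ 5.7296 (local maximum)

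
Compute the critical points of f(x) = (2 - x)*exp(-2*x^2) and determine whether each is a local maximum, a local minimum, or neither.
f'(x) = (4*x*(x - 2) - 1)*exp(-2*x^2)

Solve f'(x) = 0:
  f'(x) = (4*x^2 - 8*x - 1)·exp(-2*x^2) and exp(-2*x^2) > 0 for every x, so f'(x) = 0 ⇔ 4*x^2 - 8*x - 1 = 0.
  4*x^2 - 8*x - 1 = 0 has no rational roots; quadratic formula: x = (8 ± √80)/8.
  ⇒ x = 1 - sqrt(5)/2 ≈ -0.1180, 1 + sqrt(5)/2 ≈ 2.1180

f''(x) = 4*(4*x^2*(2 - x) + 3*x - 2)*exp(-2*x^2)
Second-derivative test at each critical point:
  f''(-0.1180) = -8.6985 < 0 → local maximum
  f''(2.1180) = 0.0011 > 0 → local minimum

Critical points: x = 1 - sqrt(5)/2 ≈ -0.1180 (local maximum); x = 1 + sqrt(5)/2 ≈ 2.1180 (local minimum)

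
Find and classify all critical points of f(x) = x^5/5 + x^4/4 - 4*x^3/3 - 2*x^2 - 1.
f'(x) = x*(x^3 + x^2 - 4*x - 4)

Solve f'(x) = 0:
  Factor: x^4 + x^3 - 4*x^2 - 4*x = x*(x - 2)*(x + 1)*(x + 2) = 0.
  ⇒ x = -2, -1, 0, 2

f''(x) = 4*x^3 + 3*x^2 - 8*x - 4
Second-derivative test at each critical point:
  f''(-2) = -8 < 0 → local maximum
  f''(-1) = 3 > 0 → local minimum
  f''(0) = -4 < 0 → local maximum
  f''(2) = 24 > 0 → local minimum

Critical points: x = -2 (local maximum); x = -1 (local minimum); x = 0 (local maximum); x = 2 (local minimum)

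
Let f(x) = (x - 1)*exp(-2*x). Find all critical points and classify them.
f'(x) = (3 - 2*x)*exp(-2*x)

Solve f'(x) = 0:
  f'(x) = (3 - 2*x)·exp(-2*x) and exp(-2*x) > 0 for every x, so f'(x) = 0 ⇔ 3 - 2*x = 0.
  3 - 2*x = 0.
  ⇒ x = 3/2

f''(x) = 4*(x - 2)*exp(-2*x)
Second-derivative test at each critical point:
  f''(3/2) = -0.0996 < 0 → local maximum

Critical points: x = 3/2 (local maximum)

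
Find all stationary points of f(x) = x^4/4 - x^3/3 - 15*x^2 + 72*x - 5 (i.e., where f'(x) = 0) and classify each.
f'(x) = x^3 - x^2 - 30*x + 72

Solve f'(x) = 0:
  Factor: x^3 - x^2 - 30*x + 72 = (x - 4)*(x - 3)*(x + 6) = 0.
  ⇒ x = -6, 3, 4

f''(x) = 3*x^2 - 2*x - 30
Second-derivative test at each critical point:
  f''(-6) = 90 > 0 → local minimum
  f''(3) = -9 < 0 → local maximum
  f''(4) = 10 > 0 → local minimum

Critical points: x = -6 (local minimum); x = 3 (local maximum); x = 4 (local minimum)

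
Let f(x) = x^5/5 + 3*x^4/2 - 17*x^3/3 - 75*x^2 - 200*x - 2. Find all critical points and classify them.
f'(x) = x^4 + 6*x^3 - 17*x^2 - 150*x - 200

Solve f'(x) = 0:
  Factor: x^4 + 6*x^3 - 17*x^2 - 150*x - 200 = (x - 5)*(x + 2)*(x + 4)*(x + 5) = 0.
  ⇒ x = -5, -4, -2, 5

f''(x) = 4*x^3 + 18*x^2 - 34*x - 150
Second-derivative test at each critical point:
  f''(-5) = -30 < 0 → local maximum
  f''(-4) = 18 > 0 → local minimum
  f''(-2) = -42 < 0 → local maximum
  f''(5) = 630 > 0 → local minimum

Critical points: x = -5 (local maximum); x = -4 (local minimum); x = -2 (local maximum); x = 5 (local minimum)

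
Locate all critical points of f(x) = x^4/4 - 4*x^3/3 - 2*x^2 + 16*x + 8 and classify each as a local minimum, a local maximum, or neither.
f'(x) = x^3 - 4*x^2 - 4*x + 16

Solve f'(x) = 0:
  Factor: x^3 - 4*x^2 - 4*x + 16 = (x - 4)*(x - 2)*(x + 2) = 0.
  ⇒ x = -2, 2, 4

f''(x) = 3*x^2 - 8*x - 4
Second-derivative test at each critical point:
  f''(-2) = 24 > 0 → local minimum
  f''(2) = -8 < 0 → local maximum
  f''(4) = 12 > 0 → local minimum

Critical points: x = -2 (local minimum); x = 2 (local maximum); x = 4 (local minimum)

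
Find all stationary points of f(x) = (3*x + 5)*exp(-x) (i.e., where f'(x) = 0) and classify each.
f'(x) = (-3*x - 2)*exp(-x)

Solve f'(x) = 0:
  f'(x) = (-3*x - 2)·exp(-x) and exp(-x) > 0 for every x, so f'(x) = 0 ⇔ -3*x - 2 = 0.
  -3*x - 2 = 0.
  ⇒ x = -2/3

f''(x) = (3*x - 1)*exp(-x)
Second-derivative test at each critical point:
  f''(-2/3) = -5.8432 < 0 → local maximum

Critical points: x = -2/3 (local maximum)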